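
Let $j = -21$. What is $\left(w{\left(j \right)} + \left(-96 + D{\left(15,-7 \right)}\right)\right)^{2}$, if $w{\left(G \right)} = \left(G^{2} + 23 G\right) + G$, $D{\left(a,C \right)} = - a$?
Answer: $30276$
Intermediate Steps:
$w{\left(G \right)} = G^{2} + 24 G$
$\left(w{\left(j \right)} + \left(-96 + D{\left(15,-7 \right)}\right)\right)^{2} = \left(- 21 \left(24 - 21\right) - 111\right)^{2} = \left(\left(-21\right) 3 - 111\right)^{2} = \left(-63 - 111\right)^{2} = \left(-174\right)^{2} = 30276$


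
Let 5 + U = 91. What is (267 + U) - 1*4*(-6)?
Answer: 377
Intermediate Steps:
U = 86 (U = -5 + 91 = 86)
(267 + U) - 1*4*(-6) = (267 + 86) - 1*4*(-6) = 353 - 4*(-6) = 353 + 24 = 377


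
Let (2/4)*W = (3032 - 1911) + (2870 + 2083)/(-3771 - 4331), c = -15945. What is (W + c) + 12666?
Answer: -4205840/4051 ≈ -1038.2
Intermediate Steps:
W = 9077389/4051 (W = 2*((3032 - 1911) + (2870 + 2083)/(-3771 - 4331)) = 2*(1121 + 4953/(-8102)) = 2*(1121 + 4953*(-1/8102)) = 2*(1121 - 4953/8102) = 2*(9077389/8102) = 9077389/4051 ≈ 2240.8)
(W + c) + 12666 = (9077389/4051 - 15945) + 12666 = -55515806/4051 + 12666 = -4205840/4051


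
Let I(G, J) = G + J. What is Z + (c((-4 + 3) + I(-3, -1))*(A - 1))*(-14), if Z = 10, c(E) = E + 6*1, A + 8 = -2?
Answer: 164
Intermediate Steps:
A = -10 (A = -8 - 2 = -10)
c(E) = 6 + E (c(E) = E + 6 = 6 + E)
Z + (c((-4 + 3) + I(-3, -1))*(A - 1))*(-14) = 10 + ((6 + ((-4 + 3) + (-3 - 1)))*(-10 - 1))*(-14) = 10 + ((6 + (-1 - 4))*(-11))*(-14) = 10 + ((6 - 5)*(-11))*(-14) = 10 + (1*(-11))*(-14) = 10 - 11*(-14) = 10 + 154 = 164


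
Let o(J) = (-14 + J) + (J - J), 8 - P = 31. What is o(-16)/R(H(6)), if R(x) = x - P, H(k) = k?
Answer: -30/29 ≈ -1.0345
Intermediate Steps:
P = -23 (P = 8 - 1*31 = 8 - 31 = -23)
R(x) = 23 + x (R(x) = x - 1*(-23) = x + 23 = 23 + x)
o(J) = -14 + J (o(J) = (-14 + J) + 0 = -14 + J)
o(-16)/R(H(6)) = (-14 - 16)/(23 + 6) = -30/29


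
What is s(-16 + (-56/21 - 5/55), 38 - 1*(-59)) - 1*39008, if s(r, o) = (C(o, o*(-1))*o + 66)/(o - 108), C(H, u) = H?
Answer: -438563/11 ≈ -39869.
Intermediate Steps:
s(r, o) = (66 + o**2)/(-108 + o) (s(r, o) = (o*o + 66)/(o - 108) = (o**2 + 66)/(-108 + o) = (66 + o**2)/(-108 + o))
s(-16 + (-56/21 - 5/55), 38 - 1*(-59)) - 1*39008 = (66 + (38 - 1*(-59))**2)/(-108 + (38 - 1*(-59))) - 1*39008 = (66 + (38 + 59)**2)/(-108 + (38 + 59)) - 39008 = (66 + 97**2)/(-108 + 97) - 39008 = (66 + 9409)/(-11) - 39008 = -1/11*9475 - 39008 = -9475/11 - 39008 = -438563/11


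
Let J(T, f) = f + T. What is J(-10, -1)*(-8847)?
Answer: 97317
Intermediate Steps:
J(T, f) = T + f
J(-10, -1)*(-8847) = (-10 - 1)*(-8847) = -11*(-8847) = 97317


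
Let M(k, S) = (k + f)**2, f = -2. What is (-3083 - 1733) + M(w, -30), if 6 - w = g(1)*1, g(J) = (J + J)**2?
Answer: -4816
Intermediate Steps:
g(J) = 4*J**2 (g(J) = (2*J)**2 = 4*J**2)
w = 2 (w = 6 - 4*1**2 = 6 - 4*1 = 6 - 4 = 2)
M(k, S) = (-2 + k)**2 (M(k, S) = (k - 2)**2 = (-2 + k)**2)
(-3083 - 1733) + M(w, -30) = (-3083 - 1733) + (-2 + 2)**2 = -4816 + 0**2 = -4816 + 0 = -4816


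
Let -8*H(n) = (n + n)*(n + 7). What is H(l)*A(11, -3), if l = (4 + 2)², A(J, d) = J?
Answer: -4257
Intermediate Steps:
l = 36 (l = 6² = 36)
H(n) = -n*(7 + n)/4 (H(n) = -(n + n)*(n + 7)/8 = -2*n*(7 + n)/8 = -n*(7 + n)/4)
H(l)*A(11, -3) = -¼*36*(7 + 36)*11 = -¼*36*43*11 = -387*11 = -4257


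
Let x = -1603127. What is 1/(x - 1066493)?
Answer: -1/2669620 ≈ -3.7458e-7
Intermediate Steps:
1/(x - 1066493) = 1/(-1603127 - 1066493) = 1/(-2669620) = -1/2669620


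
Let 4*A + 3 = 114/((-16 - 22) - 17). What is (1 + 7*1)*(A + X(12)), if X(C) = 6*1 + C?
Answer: 7362/55 ≈ 133.85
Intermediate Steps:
X(C) = 6 + C
A = -279/220 (A = -3/4 + (114/((-16 - 22) - 17))/4 = -3/4 + (114/(-38 - 17))/4 = -3/4 + (114/(-55))/4 = -3/4 + (114*(-1/55))/4 = -3/4 + (1/4)*(-114/55) = -3/4 - 57/110 = -279/220 ≈ -1.2682)
(1 + 7*1)*(A + X(12)) = (1 + 7*1)*(-279/220 + (6 + 12)) = (1 + 7)*(-279/220 + 18) = 8*(3681/220) = 7362/55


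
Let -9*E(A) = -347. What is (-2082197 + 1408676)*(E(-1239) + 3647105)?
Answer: -7369283324044/3 ≈ -2.4564e+12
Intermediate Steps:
E(A) = 347/9 (E(A) = -1/9*(-347) = 347/9)
(-2082197 + 1408676)*(E(-1239) + 3647105) = (-2082197 + 1408676)*(347/9 + 3647105) = -673521*32824292/9 = -7369283324044/3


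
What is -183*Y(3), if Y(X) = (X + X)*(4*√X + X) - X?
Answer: -2745 - 4392*√3 ≈ -10352.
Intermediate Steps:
Y(X) = -X + 2*X*(X + 4*√X) (Y(X) = (2*X)*(X + 4*√X) - X = 2*X*(X + 4*√X) - X = -X + 2*X*(X + 4*√X))
-183*Y(3) = -183*(-1*3 + 2*3² + 8*3^(3/2)) = -183*(-3 + 2*9 + 8*(3*√3)) = -183*(-3 + 18 + 24*√3) = -183*(15 + 24*√3) = -2745 - 4392*√3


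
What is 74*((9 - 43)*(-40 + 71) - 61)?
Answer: -82510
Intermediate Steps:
74*((9 - 43)*(-40 + 71) - 61) = 74*(-34*31 - 61) = 74*(-1054 - 61) = 74*(-1115) = -82510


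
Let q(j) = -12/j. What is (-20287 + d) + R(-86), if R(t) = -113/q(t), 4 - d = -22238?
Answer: 6871/6 ≈ 1145.2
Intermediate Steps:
d = 22242 (d = 4 - 1*(-22238) = 4 + 22238 = 22242)
R(t) = 113*t/12 (R(t) = -113*(-t/12) = -(-113)*t/12 = 113*t/12)
(-20287 + d) + R(-86) = (-20287 + 22242) + (113/12)*(-86) = 1955 - 4859/6 = 6871/6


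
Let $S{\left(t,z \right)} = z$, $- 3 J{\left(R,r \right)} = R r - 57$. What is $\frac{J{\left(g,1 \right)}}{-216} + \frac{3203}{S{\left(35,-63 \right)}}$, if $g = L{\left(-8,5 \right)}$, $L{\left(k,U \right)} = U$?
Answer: $- \frac{57745}{1134} \approx -50.922$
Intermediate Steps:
$g = 5$
$J{\left(R,r \right)} = 19 - \frac{R r}{3}$ ($J{\left(R,r \right)} = - \frac{R r - 57}{3} = - \frac{-57 + R r}{3} = 19 - \frac{R r}{3}$)
$\frac{J{\left(g,1 \right)}}{-216} + \frac{3203}{S{\left(35,-63 \right)}} = \frac{19 - \frac{5}{3} \cdot 1}{-216} + \frac{3203}{-63} = \left(19 - \frac{5}{3}\right) \left(- \frac{1}{216}\right) + 3203 \left(- \frac{1}{63}\right) = \frac{52}{3} \left(- \frac{1}{216}\right) - \frac{3203}{63} = - \frac{13}{162} - \frac{3203}{63} = - \frac{57745}{1134}$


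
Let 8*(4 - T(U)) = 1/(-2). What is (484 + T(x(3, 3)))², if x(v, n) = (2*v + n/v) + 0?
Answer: 60980481/256 ≈ 2.3821e+5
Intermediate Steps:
x(v, n) = 2*v + n/v (x(v, n) = (2*v + n/v) + 0 = 2*v + n/v)
T(U) = 65/16 (T(U) = 4 - ⅛/(-2) = 4 - ⅛*(-½) = 4 + 1/16 = 65/16)
(484 + T(x(3, 3)))² = (484 + 65/16)² = (7809/16)² = 60980481/256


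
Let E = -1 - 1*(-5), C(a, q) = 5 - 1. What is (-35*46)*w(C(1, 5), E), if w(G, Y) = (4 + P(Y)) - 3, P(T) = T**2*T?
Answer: -104650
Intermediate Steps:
C(a, q) = 4
E = 4 (E = -1 + 5 = 4)
P(T) = T**3
w(G, Y) = 1 + Y**3 (w(G, Y) = (4 + Y**3) - 3 = 1 + Y**3)
(-35*46)*w(C(1, 5), E) = (-35*46)*(1 + 4**3) = -1610*(1 + 64) = -1610*65 = -104650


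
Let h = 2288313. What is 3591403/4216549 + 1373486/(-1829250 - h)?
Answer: 8996457091075/17361906150087 ≈ 0.51817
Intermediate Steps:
3591403/4216549 + 1373486/(-1829250 - h) = 3591403/4216549 + 1373486/(-1829250 - 1*2288313) = 3591403*(1/4216549) + 1373486/(-1829250 - 2288313) = 3591403/4216549 + 1373486/(-4117563) = 3591403/4216549 + 1373486*(-1/4117563) = 3591403/4216549 - 1373486/4117563 = 8996457091075/17361906150087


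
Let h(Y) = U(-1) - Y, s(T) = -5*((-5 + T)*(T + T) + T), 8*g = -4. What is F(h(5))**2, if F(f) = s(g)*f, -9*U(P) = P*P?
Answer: 1322500/81 ≈ 16327.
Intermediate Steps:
U(P) = -P**2/9 (U(P) = -P*P/9 = -P**2/9)
g = -1/2 (g = (1/8)*(-4) = -1/2 ≈ -0.50000)
s(T) = -5*T - 10*T*(-5 + T) (s(T) = -5*((-5 + T)*(2*T) + T) = -5*(2*T*(-5 + T) + T) = -5*(T + 2*T*(-5 + T)) = -5*T - 10*T*(-5 + T))
h(Y) = -1/9 - Y (h(Y) = -1/9*(-1)**2 - Y = -1/9*1 - Y = -1/9 - Y)
F(f) = -25*f (F(f) = (5*(-1/2)*(9 - 2*(-1/2)))*f = (5*(-1/2)*(9 + 1))*f = (5*(-1/2)*10)*f = -25*f)
F(h(5))**2 = (-25*(-1/9 - 1*5))**2 = (-25*(-1/9 - 5))**2 = (-25*(-46/9))**2 = (1150/9)**2 = 1322500/81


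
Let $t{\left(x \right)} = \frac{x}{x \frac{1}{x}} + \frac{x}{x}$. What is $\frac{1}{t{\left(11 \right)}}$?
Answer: $\frac{1}{12} \approx 0.083333$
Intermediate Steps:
$t{\left(x \right)} = 1 + x$ ($t{\left(x \right)} = \frac{x}{1} + 1 = x 1 + 1 = x + 1 = 1 + x$)
$\frac{1}{t{\left(11 \right)}} = \frac{1}{1 + 11} = \frac{1}{12}$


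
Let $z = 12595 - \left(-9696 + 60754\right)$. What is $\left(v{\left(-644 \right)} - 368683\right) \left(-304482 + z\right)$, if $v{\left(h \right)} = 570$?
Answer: $126242512785$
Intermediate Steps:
$z = -38463$ ($z = 12595 - 51058 = -38463$)
$\left(v{\left(-644 \right)} - 368683\right) \left(-304482 + z\right) = \left(570 - 368683\right) \left(-304482 - 38463\right) = \left(-368113\right) \left(-342945\right) = 126242512785$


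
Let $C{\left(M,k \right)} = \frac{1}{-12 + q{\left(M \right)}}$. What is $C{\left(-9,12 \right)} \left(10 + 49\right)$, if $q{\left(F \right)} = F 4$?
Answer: $- \frac{59}{48} \approx -1.2292$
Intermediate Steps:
$q{\left(F \right)} = 4 F$
$C{\left(M,k \right)} = \frac{1}{-12 + 4 M}$
$C{\left(-9,12 \right)} \left(10 + 49\right) = \frac{1}{4 \left(-3 - 9\right)} \left(10 + 49\right) = \frac{1}{4 \left(-12\right)} 59 = \frac{1}{4} \left(- \frac{1}{12}\right) 59 = \left(- \frac{1}{48}\right) 59 = - \frac{59}{48}$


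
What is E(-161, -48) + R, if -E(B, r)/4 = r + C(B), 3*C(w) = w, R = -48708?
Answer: -144904/3 ≈ -48301.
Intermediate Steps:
C(w) = w/3
E(B, r) = -4*r - 4*B/3 (E(B, r) = -4*(r + B/3) = -4*r - 4*B/3)
E(-161, -48) + R = (-4*(-48) - 4/3*(-161)) - 48708 = (192 + 644/3) - 48708 = 1220/3 - 48708 = -144904/3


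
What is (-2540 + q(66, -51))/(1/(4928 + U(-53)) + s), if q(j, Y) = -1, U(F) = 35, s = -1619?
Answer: 12610983/8035096 ≈ 1.5695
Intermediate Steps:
(-2540 + q(66, -51))/(1/(4928 + U(-53)) + s) = (-2540 - 1)/(1/(4928 + 35) - 1619) = -2541/(1/4963 - 1619) = -2541/(-8035096/4963) = -2541*(-4963/8035096) = 12610983/8035096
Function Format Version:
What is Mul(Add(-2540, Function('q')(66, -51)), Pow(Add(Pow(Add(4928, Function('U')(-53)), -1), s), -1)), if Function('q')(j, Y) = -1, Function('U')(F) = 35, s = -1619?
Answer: Rational(12610983, 8035096) ≈ 1.5695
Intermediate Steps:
Mul(Add(-2540, Function('q')(66, -51)), Pow(Add(Pow(Add(4928, Function('U')(-53)), -1), s), -1)) = Mul(Add(-2540, -1), Pow(Add(Pow(Add(4928, 35), -1), -1619), -1)) = Mul(-2541, Pow(Add(Pow(4963, -1), -1619), -1)) = Mul(-2541, Pow(Add(Rational(1, 4963), -1619), -1)) = Mul(-2541, Pow(Rational(-8035096, 4963), -1)) = Mul(-2541, Rational(-4963, 8035096)) = Rational(12610983, 8035096)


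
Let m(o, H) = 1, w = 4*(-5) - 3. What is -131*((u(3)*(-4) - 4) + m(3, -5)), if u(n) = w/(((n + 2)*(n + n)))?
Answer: -131/15 ≈ -8.7333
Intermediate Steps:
w = -23 (w = -20 - 3 = -23)
u(n) = -23/(2*n*(2 + n)) (u(n) = -23*1/((n + 2)*(n + n)) = -23*1/(2*n*(2 + n)) = -23/(2*n*(2 + n)))
-131*((u(3)*(-4) - 4) + m(3, -5)) = -131*((-23/2/(3*(2 + 3))*(-4) - 4) + 1) = -131*((-23/2*1/3/5*(-4) - 4) + 1) = -131*((-23/2*1/3*1/5*(-4) - 4) + 1) = -131*((-23/30*(-4) - 4) + 1) = -131*((46/15 - 4) + 1) = -131*(-14/15 + 1) = -131*1/15 = -131/15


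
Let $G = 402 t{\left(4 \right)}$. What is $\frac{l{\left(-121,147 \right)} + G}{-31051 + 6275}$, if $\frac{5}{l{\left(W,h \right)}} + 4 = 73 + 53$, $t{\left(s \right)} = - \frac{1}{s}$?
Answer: $\frac{766}{188917} \approx 0.0040547$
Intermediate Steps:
$l{\left(W,h \right)} = \frac{5}{122}$ ($l{\left(W,h \right)} = \frac{5}{-4 + \left(73 + 53\right)} = \frac{5}{-4 + 126} = \frac{5}{122}$)
$G = - \frac{201}{2}$ ($G = 402 \left(- \frac{1}{4}\right) = - \frac{201}{2} \approx -100.5$)
$\frac{l{\left(-121,147 \right)} + G}{-31051 + 6275} = \frac{\frac{5}{122} - \frac{201}{2}}{-31051 + 6275} = - \frac{6128}{61 \left(-24776\right)} = \left(- \frac{6128}{61}\right) \left(- \frac{1}{24776}\right) = \frac{766}{188917}$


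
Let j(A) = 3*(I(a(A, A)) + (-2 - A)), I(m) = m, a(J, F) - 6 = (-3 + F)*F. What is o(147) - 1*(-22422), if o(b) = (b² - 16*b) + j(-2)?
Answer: 41727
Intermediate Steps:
a(J, F) = 6 + F*(-3 + F) (a(J, F) = 6 + (-3 + F)*F = 6 + F*(-3 + F))
j(A) = 12 - 12*A + 3*A² (j(A) = 3*((6 + A² - 3*A) + (-2 - A)) = 3*(4 + A² - 4*A) = 12 - 12*A + 3*A²)
o(b) = 48 + b² - 16*b (o(b) = (b² - 16*b) + (12 - 12*(-2) + 3*(-2)²) = (b² - 16*b) + (12 + 24 + 3*4) = (b² - 16*b) + (12 + 24 + 12) = (b² - 16*b) + 48 = 48 + b² - 16*b)
o(147) - 1*(-22422) = (48 + 147² - 16*147) - 1*(-22422) = (48 + 21609 - 2352) + 22422 = 19305 + 22422 = 41727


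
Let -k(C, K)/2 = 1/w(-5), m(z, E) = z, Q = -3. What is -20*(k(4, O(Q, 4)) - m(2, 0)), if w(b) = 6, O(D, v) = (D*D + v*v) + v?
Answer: 140/3 ≈ 46.667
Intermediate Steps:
O(D, v) = v + D² + v² (O(D, v) = (D² + v²) + v = v + D² + v²)
k(C, K) = -⅓ (k(C, K) = -2/6 = -2*⅙ = -⅓)
-20*(k(4, O(Q, 4)) - m(2, 0)) = -20*(-⅓ - 1*2) = -20*(-⅓ - 2) = -20*(-7/3) = 140/3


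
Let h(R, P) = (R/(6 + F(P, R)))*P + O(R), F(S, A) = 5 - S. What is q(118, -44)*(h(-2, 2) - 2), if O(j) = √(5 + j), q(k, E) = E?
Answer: 968/9 - 44*√3 ≈ 31.345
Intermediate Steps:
h(R, P) = √(5 + R) + P*R/(11 - P) (h(R, P) = (R/(6 + (5 - P)))*P + √(5 + R) = (R/(11 - P))*P + √(5 + R) = P*R/(11 - P) + √(5 + R) = √(5 + R) + P*R/(11 - P))
q(118, -44)*(h(-2, 2) - 2) = -44*((-11*√(5 - 2) + 2*√(5 - 2) - 1*2*(-2))/(-11 + 2) - 2) = -44*((-11*√3 + 2*√3 + 4)/(-9) - 2) = -44*(-(4 - 9*√3)/9 - 2) = -44*((-4/9 + √3) - 2) = -44*(-22/9 + √3) = 968/9 - 44*√3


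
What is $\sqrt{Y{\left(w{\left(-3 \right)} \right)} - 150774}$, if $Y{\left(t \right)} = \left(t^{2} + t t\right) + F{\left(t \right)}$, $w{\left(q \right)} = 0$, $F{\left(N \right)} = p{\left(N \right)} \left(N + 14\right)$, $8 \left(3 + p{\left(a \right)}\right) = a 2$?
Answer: $4 i \sqrt{9426} \approx 388.35 i$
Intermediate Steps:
$p{\left(a \right)} = -3 + \frac{a}{4}$ ($p{\left(a \right)} = -3 + \frac{a 2}{8} = -3 + \frac{2 a}{8} = -3 + \frac{a}{4}$)
$F{\left(N \right)} = \left(-3 + \frac{N}{4}\right) \left(14 + N\right)$ ($F{\left(N \right)} = \left(-3 + \frac{N}{4}\right) \left(N + 14\right) = \left(-3 + \frac{N}{4}\right) \left(14 + N\right)$)
$Y{\left(t \right)} = 2 t^{2} + \frac{\left(-12 + t\right) \left(14 + t\right)}{4}$ ($Y{\left(t \right)} = \left(t^{2} + t t\right) + \frac{\left(-12 + t\right) \left(14 + t\right)}{4} = \left(t^{2} + t^{2}\right) + \frac{\left(-12 + t\right) \left(14 + t\right)}{4} = 2 t^{2} + \frac{\left(-12 + t\right) \left(14 + t\right)}{4}$)
$\sqrt{Y{\left(w{\left(-3 \right)} \right)} - 150774} = \sqrt{\left(-42 + \frac{1}{2} \cdot 0 + \frac{9 \cdot 0^{2}}{4}\right) - 150774} = \sqrt{\left(-42 + 0 + \frac{9}{4} \cdot 0\right) - 150774} = \sqrt{\left(-42 + 0 + 0\right) - 150774} = \sqrt{-42 - 150774} = \sqrt{-150816} = 4 i \sqrt{9426}$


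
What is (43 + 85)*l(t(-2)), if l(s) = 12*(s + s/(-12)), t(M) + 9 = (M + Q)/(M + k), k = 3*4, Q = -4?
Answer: -67584/5 ≈ -13517.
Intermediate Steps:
k = 12
t(M) = -9 + (-4 + M)/(12 + M) (t(M) = -9 + (M - 4)/(M + 12) = -9 + (-4 + M)/(12 + M))
l(s) = 11*s (l(s) = 12*(s + s*(-1/12)) = 12*(s - s/12) = 12*(11*s/12) = 11*s)
(43 + 85)*l(t(-2)) = (43 + 85)*(11*(8*(-14 - 1*(-2))/(12 - 2))) = 128*(11*(8*(-14 + 2)/10)) = 128*(11*(8*(1/10)*(-12))) = 128*(11*(-48/5)) = 128*(-528/5) = -67584/5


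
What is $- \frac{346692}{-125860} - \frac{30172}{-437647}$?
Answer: $\frac{5554505773}{1967223265} \approx 2.8235$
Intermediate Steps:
$- \frac{346692}{-125860} - \frac{30172}{-437647} = \left(-346692\right) \left(- \frac{1}{125860}\right) - - \frac{30172}{437647} = \frac{86673}{31465} + \frac{30172}{437647} = \frac{5554505773}{1967223265}$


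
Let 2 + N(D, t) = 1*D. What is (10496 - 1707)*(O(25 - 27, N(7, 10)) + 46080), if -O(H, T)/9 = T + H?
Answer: 404759817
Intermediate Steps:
N(D, t) = -2 + D (N(D, t) = -2 + 1*D = -2 + D)
O(H, T) = -9*H - 9*T (O(H, T) = -9*(T + H) = -9*(H + T) = -9*H - 9*T)
(10496 - 1707)*(O(25 - 27, N(7, 10)) + 46080) = (10496 - 1707)*((-9*(25 - 27) - 9*(-2 + 7)) + 46080) = 8789*((-9*(-2) - 9*5) + 46080) = 8789*((18 - 45) + 46080) = 8789*(-27 + 46080) = 8789*46053 = 404759817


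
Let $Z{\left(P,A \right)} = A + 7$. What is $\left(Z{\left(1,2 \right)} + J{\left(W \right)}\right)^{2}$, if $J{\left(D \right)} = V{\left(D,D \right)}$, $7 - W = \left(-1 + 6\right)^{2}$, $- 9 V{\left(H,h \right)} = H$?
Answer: $121$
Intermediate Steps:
$V{\left(H,h \right)} = - \frac{H}{9}$
$Z{\left(P,A \right)} = 7 + A$
$W = -18$ ($W = 7 - \left(-1 + 6\right)^{2} = 7 - 5^{2} = 7 - 25 = -18$)
$J{\left(D \right)} = - \frac{D}{9}$
$\left(Z{\left(1,2 \right)} + J{\left(W \right)}\right)^{2} = \left(\left(7 + 2\right) - -2\right)^{2} = \left(9 + 2\right)^{2} = 11^{2} = 121$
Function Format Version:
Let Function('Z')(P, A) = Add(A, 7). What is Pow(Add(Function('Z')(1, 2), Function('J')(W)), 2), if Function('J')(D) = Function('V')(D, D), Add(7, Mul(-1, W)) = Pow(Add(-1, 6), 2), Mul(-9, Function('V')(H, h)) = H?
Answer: 121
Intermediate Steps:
Function('V')(H, h) = Mul(Rational(-1, 9), H)
Function('Z')(P, A) = Add(7, A)
W = -18 (W = Add(7, Mul(-1, Pow(Add(-1, 6), 2))) = Add(7, Mul(-1, Pow(5, 2))) = Add(7, Mul(-1, 25)) = Add(7, -25) = -18)
Function('J')(D) = Mul(Rational(-1, 9), D)
Pow(Add(Function('Z')(1, 2), Function('J')(W)), 2) = Pow(Add(Add(7, 2), Mul(Rational(-1, 9), -18)), 2) = Pow(Add(9, 2), 2) = Pow(11, 2) = 121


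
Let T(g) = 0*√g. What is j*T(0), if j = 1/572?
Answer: 0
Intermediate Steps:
j = 1/572 ≈ 0.0017483
T(g) = 0
j*T(0) = (1/572)*0 = 0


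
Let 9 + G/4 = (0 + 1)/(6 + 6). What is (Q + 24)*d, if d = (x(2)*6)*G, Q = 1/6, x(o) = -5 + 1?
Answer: 62060/3 ≈ 20687.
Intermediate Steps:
G = -107/3 (G = -36 + 4*((0 + 1)/(6 + 6)) = -36 + 4*(1/12) = -36 + 1/3 = -107/3 ≈ -35.667)
x(o) = -4
Q = 1/6 ≈ 0.16667
d = 856 (d = -4*6*(-107/3) = -24*(-107/3) = 856)
(Q + 24)*d = (1/6 + 24)*856 = (145/6)*856 = 62060/3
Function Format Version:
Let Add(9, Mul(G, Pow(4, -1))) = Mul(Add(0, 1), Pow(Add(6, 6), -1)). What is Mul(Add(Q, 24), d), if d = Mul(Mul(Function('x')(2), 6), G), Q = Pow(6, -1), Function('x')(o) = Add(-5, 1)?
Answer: Rational(62060, 3) ≈ 20687.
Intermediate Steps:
G = Rational(-107, 3) (G = Add(-36, Mul(4, Mul(Add(0, 1), Pow(Add(6, 6), -1)))) = Add(-36, Mul(4, Mul(1, Pow(12, -1)))) = Add(-36, Mul(4, Mul(1, Rational(1, 12)))) = Add(-36, Mul(4, Rational(1, 12))) = Add(-36, Rational(1, 3)) = Rational(-107, 3) ≈ -35.667)
Function('x')(o) = -4
Q = Rational(1, 6) ≈ 0.16667
d = 856 (d = Mul(Mul(-4, 6), Rational(-107, 3)) = Mul(-24, Rational(-107, 3)) = 856)
Mul(Add(Q, 24), d) = Mul(Add(Rational(1, 6), 24), 856) = Mul(Rational(145, 6), 856) = Rational(62060, 3)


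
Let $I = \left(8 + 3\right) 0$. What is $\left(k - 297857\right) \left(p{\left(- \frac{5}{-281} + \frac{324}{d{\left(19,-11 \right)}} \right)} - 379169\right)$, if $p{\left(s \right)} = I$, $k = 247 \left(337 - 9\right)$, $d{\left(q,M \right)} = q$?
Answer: $82219385129$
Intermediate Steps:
$I = 0$ ($I = 11 \cdot 0 = 0$)
$k = 81016$ ($k = 247 \cdot 328 = 81016$)
$p{\left(s \right)} = 0$
$\left(k - 297857\right) \left(p{\left(- \frac{5}{-281} + \frac{324}{d{\left(19,-11 \right)}} \right)} - 379169\right) = \left(81016 - 297857\right) \left(0 - 379169\right) = \left(-216841\right) \left(-379169\right) = 82219385129$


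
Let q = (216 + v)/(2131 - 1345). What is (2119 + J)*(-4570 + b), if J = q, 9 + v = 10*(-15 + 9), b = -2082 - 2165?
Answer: -4895436459/262 ≈ -1.8685e+7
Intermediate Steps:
b = -4247
v = -69 (v = -9 + 10*(-15 + 9) = -9 + 10*(-6) = -9 - 60 = -69)
q = 49/262 (q = (216 - 69)/(2131 - 1345) = 147/786 = 147*(1/786) = 49/262 ≈ 0.18702)
J = 49/262 ≈ 0.18702
(2119 + J)*(-4570 + b) = (2119 + 49/262)*(-4570 - 4247) = (555227/262)*(-8817) = -4895436459/262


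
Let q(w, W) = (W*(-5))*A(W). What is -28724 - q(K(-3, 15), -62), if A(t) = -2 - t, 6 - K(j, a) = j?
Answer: -47324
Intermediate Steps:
K(j, a) = 6 - j
q(w, W) = -5*W*(-2 - W) (q(w, W) = (W*(-5))*(-2 - W) = (-5*W)*(-2 - W) = -5*W*(-2 - W))
-28724 - q(K(-3, 15), -62) = -28724 - 5*(-62)*(2 - 62) = -28724 - 5*(-62)*(-60) = -28724 - 1*18600 = -28724 - 18600 = -47324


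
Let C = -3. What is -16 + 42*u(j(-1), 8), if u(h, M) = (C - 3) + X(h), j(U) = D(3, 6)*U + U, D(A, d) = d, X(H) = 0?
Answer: -268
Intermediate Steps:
j(U) = 7*U (j(U) = 6*U + U = 7*U)
u(h, M) = -6 (u(h, M) = (-3 - 3) + 0 = -6 + 0 = -6)
-16 + 42*u(j(-1), 8) = -16 + 42*(-6) = -16 - 252 = -268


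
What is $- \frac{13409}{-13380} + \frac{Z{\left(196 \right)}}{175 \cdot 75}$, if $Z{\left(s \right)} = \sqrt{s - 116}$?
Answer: $\frac{13409}{13380} + \frac{4 \sqrt{5}}{13125} \approx 1.0028$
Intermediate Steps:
$Z{\left(s \right)} = \sqrt{-116 + s}$
$- \frac{13409}{-13380} + \frac{Z{\left(196 \right)}}{175 \cdot 75} = - \frac{13409}{-13380} + \frac{\sqrt{-116 + 196}}{175 \cdot 75} = \left(-13409\right) \left(- \frac{1}{13380}\right) + \frac{\sqrt{80}}{13125} = \frac{13409}{13380} + 4 \sqrt{5} \cdot \frac{1}{13125} = \frac{13409}{13380} + \frac{4 \sqrt{5}}{13125}$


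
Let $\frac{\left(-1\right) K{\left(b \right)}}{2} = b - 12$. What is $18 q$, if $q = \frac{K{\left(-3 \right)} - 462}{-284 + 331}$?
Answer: $- \frac{7776}{47} \approx -165.45$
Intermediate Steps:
$K{\left(b \right)} = 24 - 2 b$ ($K{\left(b \right)} = - 2 \left(b - 12\right) = - 2 \left(-12 + b\right) = 24 - 2 b$)
$q = - \frac{432}{47}$ ($q = \frac{\left(24 - -6\right) - 462}{-284 + 331} = \frac{\left(24 + 6\right) - 462}{47} = \left(30 - 462\right) \frac{1}{47} = \left(-432\right) \frac{1}{47} = - \frac{432}{47} \approx -9.1915$)
$18 q = 18 \left(- \frac{432}{47}\right) = - \frac{7776}{47}$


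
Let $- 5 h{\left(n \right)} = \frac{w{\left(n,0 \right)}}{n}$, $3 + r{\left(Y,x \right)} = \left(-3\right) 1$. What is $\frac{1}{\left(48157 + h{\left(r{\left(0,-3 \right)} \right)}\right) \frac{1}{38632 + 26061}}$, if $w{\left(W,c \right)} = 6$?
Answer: $\frac{323465}{240786} \approx 1.3434$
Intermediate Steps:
$r{\left(Y,x \right)} = -6$ ($r{\left(Y,x \right)} = -3 - 3 = -6$)
$h{\left(n \right)} = - \frac{6}{5 n}$ ($h{\left(n \right)} = - \frac{6 \frac{1}{n}}{5} = - \frac{6}{5 n}$)
$\frac{1}{\left(48157 + h{\left(r{\left(0,-3 \right)} \right)}\right) \frac{1}{38632 + 26061}} = \frac{1}{\left(48157 - \frac{6}{5 \left(-6\right)}\right) \frac{1}{38632 + 26061}} = \frac{1}{\left(48157 - - \frac{1}{5}\right) \frac{1}{64693}} = \frac{1}{\left(48157 + \frac{1}{5}\right) \frac{1}{64693}} = \frac{1}{\frac{240786}{5} \cdot \frac{1}{64693}} = \frac{1}{\frac{240786}{323465}} = \frac{323465}{240786}$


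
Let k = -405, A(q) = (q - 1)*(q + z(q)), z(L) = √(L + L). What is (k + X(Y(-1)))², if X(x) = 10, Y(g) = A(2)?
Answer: 156025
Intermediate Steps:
z(L) = √2*√L (z(L) = √(2*L) = √2*√L)
A(q) = (-1 + q)*(q + √2*√q) (A(q) = (q - 1)*(q + √2*√q) = (-1 + q)*(q + √2*√q))
Y(g) = 4 (Y(g) = 2² - 1*2 + √2*2^(3/2) - √2*√2 = 4 - 2 + √2*(2*√2) - 2 = 4 - 2 + 4 - 2 = 4)
(k + X(Y(-1)))² = (-405 + 10)² = (-395)² = 156025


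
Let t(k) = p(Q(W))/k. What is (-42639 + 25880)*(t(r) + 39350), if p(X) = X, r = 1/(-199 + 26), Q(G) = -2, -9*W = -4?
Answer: -665265264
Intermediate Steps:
W = 4/9 (W = -1/9*(-4) = 4/9 ≈ 0.44444)
r = -1/173 (r = 1/(-173) = -1/173 ≈ -0.0057803)
t(k) = -2/k
(-42639 + 25880)*(t(r) + 39350) = (-42639 + 25880)*(-2/(-1/173) + 39350) = -16759*(-2*(-173) + 39350) = -16759*(346 + 39350) = -16759*39696 = -665265264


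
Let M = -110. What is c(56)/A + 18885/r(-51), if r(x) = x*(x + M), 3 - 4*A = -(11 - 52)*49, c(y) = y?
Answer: 353373/161483 ≈ 2.1883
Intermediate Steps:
A = -1003/2 (A = ¾ - (-1)*(11 - 52)*49/4 = ¾ - (-1)*(-41*49)/4 = ¾ - (-1)*(-2009)/4 = ¾ - ¼*2009 = ¾ - 2009/4 = -1003/2 ≈ -501.50)
r(x) = x*(-110 + x) (r(x) = x*(x - 110) = x*(-110 + x))
c(56)/A + 18885/r(-51) = 56/(-1003/2) + 18885/((-51*(-110 - 51))) = 56*(-2/1003) + 18885/((-51*(-161))) = -112/1003 + 18885/8211 = -112/1003 + 18885*(1/8211) = -112/1003 + 6295/2737 = 353373/161483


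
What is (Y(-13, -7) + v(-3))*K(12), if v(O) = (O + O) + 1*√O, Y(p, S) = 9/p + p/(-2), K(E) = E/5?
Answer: -6/13 + 12*I*√3/5 ≈ -0.46154 + 4.1569*I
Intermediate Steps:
K(E) = E/5 (K(E) = E*(⅕) = E/5)
Y(p, S) = 9/p - p/2 (Y(p, S) = 9/p + p*(-½) = 9/p - p/2)
v(O) = √O + 2*O (v(O) = 2*O + √O = √O + 2*O)
(Y(-13, -7) + v(-3))*K(12) = ((9/(-13) - ½*(-13)) + (√(-3) + 2*(-3)))*((⅕)*12) = ((9*(-1/13) + 13/2) + (I*√3 - 6))*(12/5) = ((-9/13 + 13/2) + (-6 + I*√3))*(12/5) = (151/26 + (-6 + I*√3))*(12/5) = (-5/26 + I*√3)*(12/5) = -6/13 + 12*I*√3/5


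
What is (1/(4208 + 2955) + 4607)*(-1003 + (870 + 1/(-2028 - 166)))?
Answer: -4814741037713/7857811 ≈ -6.1273e+5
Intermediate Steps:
(1/(4208 + 2955) + 4607)*(-1003 + (870 + 1/(-2028 - 166))) = (1/7163 + 4607)*(-1003 + (870 + 1/(-2194))) = (1/7163 + 4607)*(-1003 + (870 - 1/2194)) = 32999942*(-1003 + 1908779/2194)/7163 = (32999942/7163)*(-291803/2194) = -4814741037713/7857811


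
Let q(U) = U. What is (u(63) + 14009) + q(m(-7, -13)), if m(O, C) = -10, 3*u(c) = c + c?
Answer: 14041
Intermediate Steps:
u(c) = 2*c/3 (u(c) = (c + c)/3 = (2*c)/3 = 2*c/3)
(u(63) + 14009) + q(m(-7, -13)) = ((⅔)*63 + 14009) - 10 = (42 + 14009) - 10 = 14051 - 10 = 14041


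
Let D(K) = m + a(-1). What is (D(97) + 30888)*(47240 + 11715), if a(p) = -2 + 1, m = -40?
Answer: 1818584885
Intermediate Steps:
a(p) = -1
D(K) = -41 (D(K) = -40 - 1 = -41)
(D(97) + 30888)*(47240 + 11715) = (-41 + 30888)*(47240 + 11715) = 30847*58955 = 1818584885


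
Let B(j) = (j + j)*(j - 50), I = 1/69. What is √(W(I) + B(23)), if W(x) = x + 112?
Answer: I*√5379861/69 ≈ 33.615*I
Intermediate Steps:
I = 1/69 ≈ 0.014493
B(j) = 2*j*(-50 + j) (B(j) = (2*j)*(-50 + j) = 2*j*(-50 + j))
W(x) = 112 + x
√(W(I) + B(23)) = √((112 + 1/69) + 2*23*(-50 + 23)) = √(7729/69 + 2*23*(-27)) = √(7729/69 - 1242) = √(-77969/69) = I*√5379861/69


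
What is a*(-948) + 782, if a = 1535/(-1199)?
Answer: 2392798/1199 ≈ 1995.7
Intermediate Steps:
a = -1535/1199 (a = 1535*(-1/1199) = -1535/1199 ≈ -1.2802)
a*(-948) + 782 = -1535/1199*(-948) + 782 = 1455180/1199 + 782 = 2392798/1199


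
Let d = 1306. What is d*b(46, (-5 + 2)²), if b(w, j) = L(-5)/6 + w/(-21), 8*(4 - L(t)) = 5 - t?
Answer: -63341/28 ≈ -2262.2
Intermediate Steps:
L(t) = 27/8 + t/8 (L(t) = 4 - (5 - t)/8 = 4 + (-5/8 + t/8) = 27/8 + t/8)
b(w, j) = 11/24 - w/21 (b(w, j) = (27/8 + (⅛)*(-5))/6 + w/(-21) = (27/8 - 5/8)*(⅙) + w*(-1/21) = (11/4)*(⅙) - w/21 = 11/24 - w/21)
d*b(46, (-5 + 2)²) = 1306*(11/24 - 1/21*46) = 1306*(11/24 - 46/21) = 1306*(-97/56) = -63341/28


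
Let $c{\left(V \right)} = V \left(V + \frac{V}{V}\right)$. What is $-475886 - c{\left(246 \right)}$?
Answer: $-536648$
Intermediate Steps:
$c{\left(V \right)} = V \left(1 + V\right)$ ($c{\left(V \right)} = V \left(V + 1\right) = V \left(1 + V\right)$)
$-475886 - c{\left(246 \right)} = -475886 - 246 \left(1 + 246\right) = -475886 - 246 \cdot 247 = -475886 - 60762 = -536648$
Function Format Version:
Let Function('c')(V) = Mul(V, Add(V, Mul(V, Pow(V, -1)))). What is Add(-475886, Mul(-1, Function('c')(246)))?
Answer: -536648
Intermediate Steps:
Function('c')(V) = Mul(V, Add(1, V)) (Function('c')(V) = Mul(V, Add(V, 1)) = Mul(V, Add(1, V)))
Add(-475886, Mul(-1, Function('c')(246))) = Add(-475886, Mul(-1, Mul(246, Add(1, 246)))) = Add(-475886, Mul(-1, Mul(246, 247))) = Add(-475886, Mul(-1, 60762)) = Add(-475886, -60762) = -536648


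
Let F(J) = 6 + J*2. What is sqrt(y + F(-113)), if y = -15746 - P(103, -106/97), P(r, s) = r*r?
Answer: 5*I*sqrt(1063) ≈ 163.02*I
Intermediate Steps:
F(J) = 6 + 2*J
P(r, s) = r**2
y = -26355 (y = -15746 - 1*103**2 = -15746 - 1*10609 = -15746 - 10609 = -26355)
sqrt(y + F(-113)) = sqrt(-26355 + (6 + 2*(-113))) = sqrt(-26355 + (6 - 226)) = sqrt(-26355 - 220) = sqrt(-26575) = 5*I*sqrt(1063)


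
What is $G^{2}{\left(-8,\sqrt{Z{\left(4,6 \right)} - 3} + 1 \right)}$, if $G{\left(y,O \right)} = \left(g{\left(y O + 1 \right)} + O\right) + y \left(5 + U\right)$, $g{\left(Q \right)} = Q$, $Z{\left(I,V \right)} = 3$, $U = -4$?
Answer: $196$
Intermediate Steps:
$G{\left(y,O \right)} = 1 + O + y + O y$ ($G{\left(y,O \right)} = \left(\left(y O + 1\right) + O\right) + y \left(5 - 4\right) = \left(\left(O y + 1\right) + O\right) + y 1 = \left(\left(1 + O y\right) + O\right) + y = \left(1 + O + O y\right) + y = 1 + O + y + O y$)
$G^{2}{\left(-8,\sqrt{Z{\left(4,6 \right)} - 3} + 1 \right)} = \left(1 + \left(\sqrt{3 - 3} + 1\right) - 8 + \left(\sqrt{3 - 3} + 1\right) \left(-8\right)\right)^{2} = \left(1 + \left(\sqrt{0} + 1\right) - 8 + \left(\sqrt{0} + 1\right) \left(-8\right)\right)^{2} = \left(1 + \left(0 + 1\right) - 8 + \left(0 + 1\right) \left(-8\right)\right)^{2} = \left(1 + 1 - 8 + 1 \left(-8\right)\right)^{2} = \left(1 + 1 - 8 - 8\right)^{2} = \left(-14\right)^{2} = 196$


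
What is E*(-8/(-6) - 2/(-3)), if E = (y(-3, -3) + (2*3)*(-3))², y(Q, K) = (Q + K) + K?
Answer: 1458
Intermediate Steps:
y(Q, K) = Q + 2*K (y(Q, K) = (K + Q) + K = Q + 2*K)
E = 729 (E = ((-3 + 2*(-3)) + (2*3)*(-3))² = ((-3 - 6) + 6*(-3))² = (-9 - 18)² = (-27)² = 729)
E*(-8/(-6) - 2/(-3)) = 729*(-8/(-6) - 2/(-3)) = 729*(-8*(-⅙) - 2*(-⅓)) = 729*(4/3 + ⅔) = 729*2 = 1458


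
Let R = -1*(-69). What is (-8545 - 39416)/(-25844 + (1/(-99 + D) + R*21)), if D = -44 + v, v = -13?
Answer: 7481916/3805621 ≈ 1.9660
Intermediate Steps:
R = 69
D = -57 (D = -44 - 13 = -57)
(-8545 - 39416)/(-25844 + (1/(-99 + D) + R*21)) = (-8545 - 39416)/(-25844 + (1/(-99 - 57) + 69*21)) = -47961/(-25844 + (1/(-156) + 1449)) = -47961/(-25844 + (-1/156 + 1449)) = -47961/(-25844 + 226043/156) = -47961/(-3805621/156) = -47961*(-156/3805621) = 7481916/3805621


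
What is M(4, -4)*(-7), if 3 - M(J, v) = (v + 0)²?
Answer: 91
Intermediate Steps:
M(J, v) = 3 - v² (M(J, v) = 3 - (v + 0)² = 3 - v²)
M(4, -4)*(-7) = (3 - 1*(-4)²)*(-7) = (3 - 1*16)*(-7) = (3 - 16)*(-7) = -13*(-7) = 91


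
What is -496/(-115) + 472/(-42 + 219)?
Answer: 2408/345 ≈ 6.9797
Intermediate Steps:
-496/(-115) + 472/(-42 + 219) = -496*(-1/115) + 472/177 = 496/115 + 472*(1/177) = 496/115 + 8/3 = 2408/345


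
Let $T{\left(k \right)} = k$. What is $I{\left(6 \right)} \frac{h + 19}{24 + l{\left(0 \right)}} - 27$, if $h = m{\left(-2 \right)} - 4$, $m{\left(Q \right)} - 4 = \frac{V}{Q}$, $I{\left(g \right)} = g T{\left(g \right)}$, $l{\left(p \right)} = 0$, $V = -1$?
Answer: $\frac{9}{4} \approx 2.25$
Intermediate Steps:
$I{\left(g \right)} = g^{2}$ ($I{\left(g \right)} = g g = g^{2}$)
$m{\left(Q \right)} = 4 - \frac{1}{Q}$
$h = \frac{1}{2}$ ($h = \left(4 - \frac{1}{-2}\right) - 4 = \left(4 - - \frac{1}{2}\right) - 4 = \left(4 + \frac{1}{2}\right) - 4 = \frac{9}{2} - 4 = \frac{1}{2} \approx 0.5$)
$I{\left(6 \right)} \frac{h + 19}{24 + l{\left(0 \right)}} - 27 = 6^{2} \frac{\frac{1}{2} + 19}{24 + 0} - 27 = 36 \frac{39}{2 \cdot 24} - 27 = 36 \cdot \frac{39}{2} \cdot \frac{1}{24} - 27 = 36 \cdot \frac{13}{16} - 27 = \frac{117}{4} - 27 = \frac{9}{4}$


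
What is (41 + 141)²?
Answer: 33124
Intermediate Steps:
(41 + 141)² = 182² = 33124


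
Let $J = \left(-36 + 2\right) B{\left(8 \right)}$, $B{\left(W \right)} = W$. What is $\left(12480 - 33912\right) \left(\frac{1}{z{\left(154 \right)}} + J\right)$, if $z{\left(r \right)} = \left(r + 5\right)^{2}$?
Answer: $\frac{49125223064}{8427} \approx 5.8295 \cdot 10^{6}$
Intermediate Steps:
$z{\left(r \right)} = \left(5 + r\right)^{2}$
$J = -272$ ($J = \left(-36 + 2\right) 8 = \left(-34\right) 8 = -272$)
$\left(12480 - 33912\right) \left(\frac{1}{z{\left(154 \right)}} + J\right) = \left(12480 - 33912\right) \left(\frac{1}{\left(5 + 154\right)^{2}} - 272\right) = - 21432 \left(\frac{1}{159^{2}} - 272\right) = - 21432 \left(\frac{1}{25281} - 272\right) = \left(-21432\right) \left(- \frac{6876431}{25281}\right) = \frac{49125223064}{8427}$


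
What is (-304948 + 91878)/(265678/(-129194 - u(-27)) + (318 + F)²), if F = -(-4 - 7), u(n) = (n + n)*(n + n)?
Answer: -7037169425/3574863208 ≈ -1.9685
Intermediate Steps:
u(n) = 4*n² (u(n) = (2*n)*(2*n) = 4*n²)
F = 11 (F = -1*(-11) = 11)
(-304948 + 91878)/(265678/(-129194 - u(-27)) + (318 + F)²) = (-304948 + 91878)/(265678/(-129194 - 4*(-27)²) + (318 + 11)²) = -213070/(265678/(-129194 - 4*729) + 329²) = -213070/(265678/(-129194 - 1*2916) + 108241) = -213070/(265678/(-129194 - 2916) + 108241) = -213070/(265678/(-132110) + 108241) = -213070/(265678*(-1/132110) + 108241) = -213070/(-132839/66055 + 108241) = -213070/7149726416/66055 = -213070*66055/7149726416 = -7037169425/3574863208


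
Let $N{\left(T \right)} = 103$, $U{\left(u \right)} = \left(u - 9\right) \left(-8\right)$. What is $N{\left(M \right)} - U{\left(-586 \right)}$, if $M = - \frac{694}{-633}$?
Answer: $-4657$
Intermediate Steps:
$U{\left(u \right)} = 72 - 8 u$ ($U{\left(u \right)} = \left(-9 + u\right) \left(-8\right) = 72 - 8 u$)
$M = \frac{694}{633}$ ($M = \left(-694\right) \left(- \frac{1}{633}\right) = \frac{694}{633} \approx 1.0964$)
$N{\left(M \right)} - U{\left(-586 \right)} = 103 - \left(72 - -4688\right) = 103 - \left(72 + 4688\right) = 103 - 4760 = -4657$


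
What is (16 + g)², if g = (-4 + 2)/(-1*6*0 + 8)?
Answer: 3969/16 ≈ 248.06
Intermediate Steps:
g = -¼ (g = -2/(-6*0 + 8) = -2/(0 + 8) = -2/8 = -2*⅛ = -¼ ≈ -0.25000)
(16 + g)² = (16 - ¼)² = (63/4)² = 3969/16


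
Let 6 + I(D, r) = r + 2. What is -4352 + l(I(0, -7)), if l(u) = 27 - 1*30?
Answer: -4355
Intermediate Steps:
I(D, r) = -4 + r (I(D, r) = -6 + (r + 2) = -6 + (2 + r) = -4 + r)
l(u) = -3 (l(u) = 27 - 30 = -3)
-4352 + l(I(0, -7)) = -4352 - 3 = -4355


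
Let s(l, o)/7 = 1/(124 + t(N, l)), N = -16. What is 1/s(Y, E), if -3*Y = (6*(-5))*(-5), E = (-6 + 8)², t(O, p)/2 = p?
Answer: 24/7 ≈ 3.4286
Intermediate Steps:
t(O, p) = 2*p
E = 4 (E = 2² = 4)
Y = -50 (Y = -6*(-5)*(-5)/3 = -(-10)*(-5) = -⅓*150 = -50)
s(l, o) = 7/(124 + 2*l)
1/s(Y, E) = 1/(7/(2*(62 - 50))) = 1/((7/2)/12) = 1/((7/2)*(1/12)) = 1/(7/24) = 24/7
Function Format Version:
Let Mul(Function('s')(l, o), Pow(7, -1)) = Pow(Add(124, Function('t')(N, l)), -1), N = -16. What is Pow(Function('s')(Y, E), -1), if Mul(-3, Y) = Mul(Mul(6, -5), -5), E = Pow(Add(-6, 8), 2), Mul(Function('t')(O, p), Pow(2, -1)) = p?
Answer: Rational(24, 7) ≈ 3.4286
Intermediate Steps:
Function('t')(O, p) = Mul(2, p)
E = 4 (E = Pow(2, 2) = 4)
Y = -50 (Y = Mul(Rational(-1, 3), Mul(Mul(6, -5), -5)) = Mul(Rational(-1, 3), Mul(-30, -5)) = Mul(Rational(-1, 3), 150) = -50)
Function('s')(l, o) = Mul(7, Pow(Add(124, Mul(2, l)), -1))
Pow(Function('s')(Y, E), -1) = Pow(Mul(Rational(7, 2), Pow(Add(62, -50), -1)), -1) = Pow(Mul(Rational(7, 2), Pow(12, -1)), -1) = Pow(Mul(Rational(7, 2), Rational(1, 12)), -1) = Pow(Rational(7, 24), -1) = Rational(24, 7)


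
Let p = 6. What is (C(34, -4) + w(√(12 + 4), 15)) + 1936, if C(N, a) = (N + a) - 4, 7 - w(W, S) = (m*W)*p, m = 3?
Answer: 1897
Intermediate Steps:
w(W, S) = 7 - 18*W (w(W, S) = 7 - 3*W*6 = 7 - 18*W)
C(N, a) = -4 + N + a
(C(34, -4) + w(√(12 + 4), 15)) + 1936 = ((-4 + 34 - 4) + (7 - 18*√(12 + 4))) + 1936 = (26 + (7 - 18*√16)) + 1936 = (26 + (7 - 18*4)) + 1936 = (26 + (7 - 72)) + 1936 = (26 - 65) + 1936 = -39 + 1936 = 1897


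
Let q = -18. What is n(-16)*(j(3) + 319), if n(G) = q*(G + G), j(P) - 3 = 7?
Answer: 189504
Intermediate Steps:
j(P) = 10 (j(P) = 3 + 7 = 10)
n(G) = -36*G (n(G) = -18*(G + G) = -36*G)
n(-16)*(j(3) + 319) = (-36*(-16))*(10 + 319) = 576*329 = 189504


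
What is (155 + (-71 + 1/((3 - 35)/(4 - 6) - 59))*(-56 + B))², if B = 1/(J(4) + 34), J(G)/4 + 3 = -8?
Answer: 792050160784/46225 ≈ 1.7135e+7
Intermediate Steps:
J(G) = -44 (J(G) = -12 + 4*(-8) = -12 - 32 = -44)
B = -⅒ (B = 1/(-44 + 34) = 1/(-10) = -⅒ ≈ -0.10000)
(155 + (-71 + 1/((3 - 35)/(4 - 6) - 59))*(-56 + B))² = (155 + (-71 + 1/((3 - 35)/(4 - 6) - 59))*(-56 - ⅒))² = (155 + (-71 + 1/(-32/(-2) - 59))*(-561/10))² = (155 + (-71 + 1/(-32*(-½) - 59))*(-561/10))² = (155 + (-71 + 1/(16 - 59))*(-561/10))² = (155 + (-71 + 1/(-43))*(-561/10))² = (155 + (-71 - 1/43)*(-561/10))² = (155 - 3054/43*(-561/10))² = (155 + 856647/215)² = (889972/215)² = 792050160784/46225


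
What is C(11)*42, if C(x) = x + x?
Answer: 924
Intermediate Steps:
C(x) = 2*x
C(11)*42 = (2*11)*42 = 22*42 = 924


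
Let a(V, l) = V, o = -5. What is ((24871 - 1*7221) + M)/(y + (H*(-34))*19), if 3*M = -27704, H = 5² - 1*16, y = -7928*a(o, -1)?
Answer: 971/3903 ≈ 0.24878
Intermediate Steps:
y = 39640 (y = -7928*(-5) = 39640)
H = 9 (H = 25 - 16 = 9)
M = -27704/3 (M = (⅓)*(-27704) = -27704/3 ≈ -9234.7)
((24871 - 1*7221) + M)/(y + (H*(-34))*19) = ((24871 - 1*7221) - 27704/3)/(39640 + (9*(-34))*19) = ((24871 - 7221) - 27704/3)/(39640 - 306*19) = (17650 - 27704/3)/(39640 - 5814) = (25246/3)/33826 = (25246/3)*(1/33826) = 971/3903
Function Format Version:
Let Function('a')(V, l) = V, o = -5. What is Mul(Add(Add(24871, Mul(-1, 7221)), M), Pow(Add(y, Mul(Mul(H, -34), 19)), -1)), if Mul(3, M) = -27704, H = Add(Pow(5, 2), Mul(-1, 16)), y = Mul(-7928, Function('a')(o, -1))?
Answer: Rational(971, 3903) ≈ 0.24878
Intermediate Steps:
y = 39640 (y = Mul(-7928, -5) = 39640)
H = 9 (H = Add(25, -16) = 9)
M = Rational(-27704, 3) (M = Mul(Rational(1, 3), -27704) = Rational(-27704, 3) ≈ -9234.7)
Mul(Add(Add(24871, Mul(-1, 7221)), M), Pow(Add(y, Mul(Mul(H, -34), 19)), -1)) = Mul(Add(Add(24871, Mul(-1, 7221)), Rational(-27704, 3)), Pow(Add(39640, Mul(Mul(9, -34), 19)), -1)) = Mul(Add(Add(24871, -7221), Rational(-27704, 3)), Pow(Add(39640, Mul(-306, 19)), -1)) = Mul(Add(17650, Rational(-27704, 3)), Pow(Add(39640, -5814), -1)) = Mul(Rational(25246, 3), Pow(33826, -1)) = Mul(Rational(25246, 3), Rational(1, 33826)) = Rational(971, 3903)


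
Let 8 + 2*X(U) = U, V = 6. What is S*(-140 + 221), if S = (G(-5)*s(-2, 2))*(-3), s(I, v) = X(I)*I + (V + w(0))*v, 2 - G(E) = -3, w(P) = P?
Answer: -26730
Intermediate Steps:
G(E) = 5 (G(E) = 2 - 1*(-3) = 2 + 3 = 5)
X(U) = -4 + U/2
s(I, v) = 6*v + I*(-4 + I/2) (s(I, v) = (-4 + I/2)*I + (6 + 0)*v = I*(-4 + I/2) + 6*v = 6*v + I*(-4 + I/2))
S = -330 (S = (5*(6*2 + (1/2)*(-2)*(-8 - 2)))*(-3) = (5*(12 + (1/2)*(-2)*(-10)))*(-3) = (5*(12 + 10))*(-3) = (5*22)*(-3) = 110*(-3) = -330)
S*(-140 + 221) = -330*(-140 + 221) = -330*81 = -26730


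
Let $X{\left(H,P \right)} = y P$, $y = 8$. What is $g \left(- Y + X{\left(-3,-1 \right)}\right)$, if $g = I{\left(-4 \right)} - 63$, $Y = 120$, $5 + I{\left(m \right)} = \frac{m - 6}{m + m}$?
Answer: $8544$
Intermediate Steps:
$I{\left(m \right)} = -5 + \frac{-6 + m}{2 m}$ ($I{\left(m \right)} = -5 + \frac{m - 6}{m + m} = -5 + \frac{-6 + m}{2 m}$)
$X{\left(H,P \right)} = 8 P$
$g = - \frac{267}{4}$ ($g = \left(- \frac{9}{2} - \frac{3}{-4}\right) - 63 = \left(- \frac{9}{2} - - \frac{3}{4}\right) - 63 = \left(- \frac{9}{2} + \frac{3}{4}\right) - 63 = - \frac{15}{4} - 63 = - \frac{267}{4} \approx -66.75$)
$g \left(- Y + X{\left(-3,-1 \right)}\right) = - \frac{267 \left(\left(-1\right) 120 + 8 \left(-1\right)\right)}{4} = - \frac{267 \left(-120 - 8\right)}{4} = \left(- \frac{267}{4}\right) \left(-128\right) = 8544$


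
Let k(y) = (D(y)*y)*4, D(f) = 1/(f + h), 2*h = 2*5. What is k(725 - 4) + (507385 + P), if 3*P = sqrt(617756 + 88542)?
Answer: 184182197/363 + sqrt(706298)/3 ≈ 5.0767e+5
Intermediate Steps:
h = 5 (h = (2*5)/2 = (1/2)*10 = 5)
D(f) = 1/(5 + f) (D(f) = 1/(f + 5) = 1/(5 + f))
P = sqrt(706298)/3 (P = sqrt(617756 + 88542)/3 = sqrt(706298)/3 ≈ 280.14)
k(y) = 4*y/(5 + y) (k(y) = (y/(5 + y))*4 = 4*y/(5 + y))
k(725 - 4) + (507385 + P) = 4*(725 - 4)/(5 + (725 - 4)) + (507385 + sqrt(706298)/3) = 4*721/(5 + 721) + (507385 + sqrt(706298)/3) = 4*721/726 + (507385 + sqrt(706298)/3) = 4*721*(1/726) + (507385 + sqrt(706298)/3) = 1442/363 + (507385 + sqrt(706298)/3) = 184182197/363 + sqrt(706298)/3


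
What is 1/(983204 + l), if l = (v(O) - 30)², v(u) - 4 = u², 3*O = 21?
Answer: 1/983733 ≈ 1.0165e-6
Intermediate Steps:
O = 7 (O = (⅓)*21 = 7)
v(u) = 4 + u²
l = 529 (l = ((4 + 7²) - 30)² = ((4 + 49) - 30)² = (53 - 30)² = 23² = 529)
1/(983204 + l) = 1/(983204 + 529) = 1/983733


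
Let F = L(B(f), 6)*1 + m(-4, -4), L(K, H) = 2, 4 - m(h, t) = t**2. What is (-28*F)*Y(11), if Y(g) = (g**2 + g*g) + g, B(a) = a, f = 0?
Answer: 70840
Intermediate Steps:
m(h, t) = 4 - t**2
Y(g) = g + 2*g**2 (Y(g) = (g**2 + g**2) + g = 2*g**2 + g = g + 2*g**2)
F = -10 (F = 2*1 + (4 - 1*(-4)**2) = 2 + (4 - 1*16) = 2 + (4 - 16) = 2 - 12 = -10)
(-28*F)*Y(11) = (-28*(-10))*(11*(1 + 2*11)) = 280*(11*(1 + 22)) = 280*(11*23) = 280*253 = 70840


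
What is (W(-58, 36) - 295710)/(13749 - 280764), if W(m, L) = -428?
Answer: 296138/267015 ≈ 1.1091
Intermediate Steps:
(W(-58, 36) - 295710)/(13749 - 280764) = (-428 - 295710)/(13749 - 280764) = -296138/(-267015) = -296138*(-1/267015) = 296138/267015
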